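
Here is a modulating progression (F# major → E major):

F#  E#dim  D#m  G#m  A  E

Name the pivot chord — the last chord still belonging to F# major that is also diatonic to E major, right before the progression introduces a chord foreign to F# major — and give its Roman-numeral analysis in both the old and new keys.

Chords diatonic to F# major: F#, G#m, A#m, B, C#, D#m, E#dim.
Reading the progression, the first chord not in that set is A, so the modulation leaves F# major there.
The chord immediately before A is G#m, which is diatonic to both keys: ii in F# major and iii in E major.

G#m — ii in F# major, iii in E major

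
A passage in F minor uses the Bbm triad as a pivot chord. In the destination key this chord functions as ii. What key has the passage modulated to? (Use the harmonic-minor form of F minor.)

The numeral ii denotes a minor triad on scale degree 2. With Bb on degree 2, the tonic of the new key is Ab.
Degree 2 carries a minor triad in major keys, so the destination is Ab major.
Check: the diatonic triads of Ab major are Ab (I), Bbm (ii), Cm (iii), Db (IV), Eb (V), Fm (vi), Gdim (vii°) — Bbm is indeed ii.

Ab major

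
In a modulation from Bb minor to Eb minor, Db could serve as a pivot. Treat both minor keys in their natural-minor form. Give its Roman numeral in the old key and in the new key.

The scale of Bb minor (natural minor) is Bb C Db Eb F Gb Ab; Db is degree 3, and the triad built there (Db-F-Ab) is major, so it is III.
The scale of Eb minor (natural minor) is Eb F Gb Ab Bb Cb Db; Db is degree 7, and the triad built there (Db-F-Ab) is major, so it is VII.

III in Bb minor; VII in Eb minor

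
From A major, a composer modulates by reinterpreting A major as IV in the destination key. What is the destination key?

E major

The numeral IV denotes a major triad on scale degree 4. With A on degree 4, the tonic of the new key is E.
Degree 4 carries a major triad in major keys, so the destination is E major.
Check: the diatonic triads of E major are E (I), F#m (ii), G#m (iii), A (IV), B (V), C#m (vi), D#dim (vii°) — A major is indeed IV.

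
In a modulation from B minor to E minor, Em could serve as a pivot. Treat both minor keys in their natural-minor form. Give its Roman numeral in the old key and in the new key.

The scale of B minor (natural minor) is B C♯ D E F♯ G A; E is degree 4, and the triad built there (E-G-B) is minor, so it is iv.
The scale of E minor (natural minor) is E F♯ G A B C D; E is degree 1, and the triad built there (E-G-B) is minor, so it is i.

iv in B minor; i in E minor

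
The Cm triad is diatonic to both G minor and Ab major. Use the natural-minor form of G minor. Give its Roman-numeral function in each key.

iv in G minor; iii in Ab major

The scale of G minor (natural minor) is G A Bb C D Eb F; C is degree 4, and the triad built there (C-Eb-G) is minor, so it is iv.
The scale of Ab major is Ab Bb C Db Eb F G; C is degree 3, and the triad built there (C-Eb-G) is minor, so it is iii.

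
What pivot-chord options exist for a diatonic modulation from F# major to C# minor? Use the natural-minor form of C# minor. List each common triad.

Triads in F# major: F# major (I), G# minor (ii), A# minor (iii), B major (IV), C# major (V), D# minor (vi), E# diminished (vii°).
Triads in C# minor (natural minor): C# minor (i), D# diminished (ii°), E major (III), F# minor (iv), G# minor (v), A major (VI), B major (VII).
Shared triads with their functions: G# minor (ii in F# major, v in C# minor); B major (IV in F# major, VII in C# minor).

G#m, B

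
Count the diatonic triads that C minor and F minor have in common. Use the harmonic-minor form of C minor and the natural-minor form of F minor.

Diatonic triads of C minor (harmonic minor): Cm (i), Ddim (ii°), E♭aug (III+), Fm (iv), G (V), A♭ (VI), Bdim (vii°).
Diatonic triads of F minor (natural minor): Fm (i), Gdim (ii°), A♭ (III), B♭m (iv), Cm (v), D♭ (VI), E♭ (VII).
Matching root and quality in both lists: Cm, Fm, A♭.
That gives 3 common triads.

3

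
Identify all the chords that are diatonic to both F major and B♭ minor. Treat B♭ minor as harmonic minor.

F

Triads in F major: F (I), Gm (ii), Am (iii), B♭ (IV), C (V), Dm (vi), Edim (vii°).
Triads in B♭ minor (harmonic minor): B♭m (i), Cdim (ii°), D♭aug (III+), E♭m (iv), F (V), G♭ (VI), Adim (vii°).
Shared triads with their functions: F (I in F major, V in B♭ minor).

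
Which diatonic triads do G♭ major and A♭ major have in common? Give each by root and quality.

Triads in G♭ major: G♭ (I), A♭m (ii), B♭m (iii), C♭ (IV), D♭ (V), E♭m (vi), Fdim (vii°).
Triads in A♭ major: A♭ (I), B♭m (ii), Cm (iii), D♭ (IV), E♭ (V), Fm (vi), Gdim (vii°).
Shared triads with their functions: B♭m (iii in G♭ major, ii in A♭ major); D♭ (V in G♭ major, IV in A♭ major).

B♭m, D♭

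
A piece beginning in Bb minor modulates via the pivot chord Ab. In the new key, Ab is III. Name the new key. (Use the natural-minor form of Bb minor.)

F minor

The numeral III denotes a major triad on scale degree 3. With Ab on degree 3, the tonic of the new key is F.
Degree 3 carries a major triad in natural-minor keys, so the destination is F minor.
Check: the diatonic triads of F minor (natural minor) are Fm (i), Gdim (ii°), Ab (III), Bbm (iv), Cm (v), Db (VI), Eb (VII) — Ab is indeed III.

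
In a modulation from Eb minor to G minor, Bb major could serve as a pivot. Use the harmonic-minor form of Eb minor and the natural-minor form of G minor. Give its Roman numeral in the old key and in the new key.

V in Eb minor; III in G minor

The scale of Eb minor (harmonic minor) is Eb F Gb Ab Bb Cb D; Bb is degree 5, and the triad built there (Bb-D-F) is major, so it is V.
The scale of G minor (natural minor) is G A Bb C D Eb F; Bb is degree 3, and the triad built there (Bb-D-F) is major, so it is III.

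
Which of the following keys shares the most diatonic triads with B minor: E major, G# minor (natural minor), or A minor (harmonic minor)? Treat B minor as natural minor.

E major

Triads of B minor (natural minor): Bm (i), C#dim (ii°), D (III), Em (iv), F#m (v), G (VI), A (VII).
E major shares 2: F#m, A.
G# minor (natural minor) shares 0: none.
A minor (harmonic minor) shares 0: none.
The most common triads (2) are shared with E major.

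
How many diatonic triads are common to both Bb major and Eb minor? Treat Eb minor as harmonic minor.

Diatonic triads of Bb major: Bb (I), Cm (ii), Dm (iii), Eb (IV), F (V), Gm (vi), Adim (vii°).
Diatonic triads of Eb minor (harmonic minor): Ebm (i), Fdim (ii°), Gbaug (III+), Abm (iv), Bb (V), Cb (VI), Ddim (vii°).
Matching root and quality in both lists: Bb.
That gives 1 common triad.

1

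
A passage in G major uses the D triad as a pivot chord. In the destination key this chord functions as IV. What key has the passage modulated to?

A major

The numeral IV denotes a major triad on scale degree 4. With D on degree 4, the tonic of the new key is A.
Degree 4 carries a major triad in major keys, so the destination is A major.
Check: the diatonic triads of A major are A (I), Bm (ii), C#m (iii), D (IV), E (V), F#m (vi), G#dim (vii°) — D is indeed IV.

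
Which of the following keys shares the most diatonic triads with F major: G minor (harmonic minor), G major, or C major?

Triads of F major: F major (I), G minor (ii), A minor (iii), Bb major (IV), C major (V), D minor (vi), E diminished (vii°).
G minor (harmonic minor) shares 1: Gm.
G major shares 2: Am, C.
C major shares 4: F, Am, C, Dm.
The most common triads (4) are shared with C major.

C major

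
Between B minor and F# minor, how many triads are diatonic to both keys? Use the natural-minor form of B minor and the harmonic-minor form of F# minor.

Diatonic triads of B minor (natural minor): B minor (i), C# diminished (ii°), D major (III), E minor (iv), F# minor (v), G major (VI), A major (VII).
Diatonic triads of F# minor (harmonic minor): F# minor (i), G# diminished (ii°), A augmented (III+), B minor (iv), C# major (V), D major (VI), E# diminished (vii°).
Matching root and quality in both lists: B minor, D major, F# minor.
That gives 3 common triads.

3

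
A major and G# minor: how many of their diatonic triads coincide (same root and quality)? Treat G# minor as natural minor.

Diatonic triads of A major: A (I), Bm (ii), C#m (iii), D (IV), E (V), F#m (vi), G#dim (vii°).
Diatonic triads of G# minor (natural minor): G#m (i), A#dim (ii°), B (III), C#m (iv), D#m (v), E (VI), F# (VII).
Matching root and quality in both lists: C#m, E.
That gives 2 common triads.

2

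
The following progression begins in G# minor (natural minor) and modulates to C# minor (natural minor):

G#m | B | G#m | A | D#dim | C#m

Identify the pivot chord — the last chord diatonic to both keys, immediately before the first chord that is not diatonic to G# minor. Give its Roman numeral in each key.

Chords diatonic to G# minor: G#m, A#dim, B, C#m, D#m, E, F#.
Reading the progression, the first chord not in that set is A, so the modulation leaves G# minor there.
The chord immediately before A is G#m, which is diatonic to both keys: i in G# minor and v in C# minor.

G#m — i in G# minor, v in C# minor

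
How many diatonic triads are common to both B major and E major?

Diatonic triads of B major: B (I), C#m (ii), D#m (iii), E (IV), F# (V), G#m (vi), A#dim (vii°).
Diatonic triads of E major: E (I), F#m (ii), G#m (iii), A (IV), B (V), C#m (vi), D#dim (vii°).
Matching root and quality in both lists: B, C#m, E, G#m.
That gives 4 common triads.

4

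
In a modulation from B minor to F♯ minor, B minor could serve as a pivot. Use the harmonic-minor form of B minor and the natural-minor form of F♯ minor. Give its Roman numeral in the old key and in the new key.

i in B minor; iv in F♯ minor

The scale of B minor (harmonic minor) is B C♯ D E F♯ G A♯; B is degree 1, and the triad built there (B-D-F♯) is minor, so it is i.
The scale of F♯ minor (natural minor) is F♯ G♯ A B C♯ D E; B is degree 4, and the triad built there (B-D-F♯) is minor, so it is iv.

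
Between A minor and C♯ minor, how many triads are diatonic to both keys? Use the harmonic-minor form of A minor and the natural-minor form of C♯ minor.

1

Diatonic triads of A minor (harmonic minor): Am (i), Bdim (ii°), Caug (III+), Dm (iv), E (V), F (VI), G♯dim (vii°).
Diatonic triads of C♯ minor (natural minor): C♯m (i), D♯dim (ii°), E (III), F♯m (iv), G♯m (v), A (VI), B (VII).
Matching root and quality in both lists: E.
That gives 1 common triad.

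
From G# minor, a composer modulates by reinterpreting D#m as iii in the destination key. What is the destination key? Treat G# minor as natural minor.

B major

The numeral iii denotes a minor triad on scale degree 3. With D# on degree 3, the tonic of the new key is B.
Degree 3 carries a minor triad in major keys, so the destination is B major.
Check: the diatonic triads of B major are B (I), C#m (ii), D#m (iii), E (IV), F# (V), G#m (vi), A#dim (vii°) — D#m is indeed iii.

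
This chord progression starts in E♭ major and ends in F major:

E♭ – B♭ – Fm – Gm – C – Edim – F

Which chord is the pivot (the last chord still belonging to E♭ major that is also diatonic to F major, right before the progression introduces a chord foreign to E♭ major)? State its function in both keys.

Chords diatonic to E♭ major: E♭, Fm, Gm, A♭, B♭, Cm, Ddim.
Reading the progression, the first chord not in that set is C, so the modulation leaves E♭ major there.
The chord immediately before C is Gm, which is diatonic to both keys: iii in E♭ major and ii in F major.

Gm — iii in E♭ major, ii in F major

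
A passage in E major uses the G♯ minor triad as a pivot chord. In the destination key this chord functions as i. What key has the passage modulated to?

The numeral i denotes a minor triad on scale degree 1. With G♯ on degree 1, the tonic of the new key is G♯.
Degree 1 carries a minor triad in minor keys, so the destination is G♯ minor.
Check: the diatonic triads of G♯ minor (natural minor) are G♯m (i), A♯dim (ii°), B (III), C♯m (iv), D♯m (v), E (VI), F♯ (VII) — G♯ minor is indeed i.

G♯ minor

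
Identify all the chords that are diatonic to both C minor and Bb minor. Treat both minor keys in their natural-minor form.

Triads in C minor (natural minor): C minor (i), D diminished (ii°), Eb major (III), F minor (iv), G minor (v), Ab major (VI), Bb major (VII).
Triads in Bb minor (natural minor): Bb minor (i), C diminished (ii°), Db major (III), Eb minor (iv), F minor (v), Gb major (VI), Ab major (VII).
Shared triads with their functions: F minor (iv in C minor, v in Bb minor); Ab major (VI in C minor, VII in Bb minor).

Fm, Ab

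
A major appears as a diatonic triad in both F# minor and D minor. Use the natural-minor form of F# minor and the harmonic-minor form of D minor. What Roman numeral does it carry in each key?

The scale of F# minor (natural minor) is F# G# A B C# D E; A is degree 3, and the triad built there (A-C#-E) is major, so it is III.
The scale of D minor (harmonic minor) is D E F G A Bb C#; A is degree 5, and the triad built there (A-C#-E) is major, so it is V.

III in F# minor; V in D minor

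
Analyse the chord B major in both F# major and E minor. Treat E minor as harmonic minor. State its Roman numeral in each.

The scale of F# major is F# G# A# B C# D# E#; B is degree 4, and the triad built there (B-D#-F#) is major, so it is IV.
The scale of E minor (harmonic minor) is E F# G A B C D#; B is degree 5, and the triad built there (B-D#-F#) is major, so it is V.

IV in F# major; V in E minor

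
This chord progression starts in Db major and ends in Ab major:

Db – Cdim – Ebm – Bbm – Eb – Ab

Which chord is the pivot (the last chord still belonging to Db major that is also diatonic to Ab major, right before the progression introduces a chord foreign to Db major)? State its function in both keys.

Chords diatonic to Db major: Db, Ebm, Fm, Gb, Ab, Bbm, Cdim.
Reading the progression, the first chord not in that set is Eb, so the modulation leaves Db major there.
The chord immediately before Eb is Bbm, which is diatonic to both keys: vi in Db major and ii in Ab major.

Bbm — vi in Db major, ii in Ab major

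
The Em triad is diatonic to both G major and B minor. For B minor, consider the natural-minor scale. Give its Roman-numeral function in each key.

The scale of G major is G A B C D E F#; E is degree 6, and the triad built there (E-G-B) is minor, so it is vi.
The scale of B minor (natural minor) is B C# D E F# G A; E is degree 4, and the triad built there (E-G-B) is minor, so it is iv.

vi in G major; iv in B minor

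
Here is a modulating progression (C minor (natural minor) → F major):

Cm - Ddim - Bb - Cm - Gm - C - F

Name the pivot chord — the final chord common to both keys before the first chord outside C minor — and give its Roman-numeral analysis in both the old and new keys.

Gm — v in C minor, ii in F major

Chords diatonic to C minor: Cm, Ddim, Eb, Fm, Gm, Ab, Bb.
Reading the progression, the first chord not in that set is C, so the modulation leaves C minor there.
The chord immediately before C is Gm, which is diatonic to both keys: v in C minor and ii in F major.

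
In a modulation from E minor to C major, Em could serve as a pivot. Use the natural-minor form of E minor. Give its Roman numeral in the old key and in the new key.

i in E minor; iii in C major

The scale of E minor (natural minor) is E F♯ G A B C D; E is degree 1, and the triad built there (E-G-B) is minor, so it is i.
The scale of C major is C D E F G A B; E is degree 3, and the triad built there (E-G-B) is minor, so it is iii.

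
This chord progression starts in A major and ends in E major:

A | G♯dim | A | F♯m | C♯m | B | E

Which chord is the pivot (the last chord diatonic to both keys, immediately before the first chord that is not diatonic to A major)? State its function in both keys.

Chords diatonic to A major: A, Bm, C♯m, D, E, F♯m, G♯dim.
Reading the progression, the first chord not in that set is B, so the modulation leaves A major there.
The chord immediately before B is C♯m, which is diatonic to both keys: iii in A major and vi in E major.

C♯m — iii in A major, vi in E major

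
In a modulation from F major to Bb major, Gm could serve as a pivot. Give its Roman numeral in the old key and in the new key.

ii in F major; vi in Bb major

The scale of F major is F G A Bb C D E; G is degree 2, and the triad built there (G-Bb-D) is minor, so it is ii.
The scale of Bb major is Bb C D Eb F G A; G is degree 6, and the triad built there (G-Bb-D) is minor, so it is vi.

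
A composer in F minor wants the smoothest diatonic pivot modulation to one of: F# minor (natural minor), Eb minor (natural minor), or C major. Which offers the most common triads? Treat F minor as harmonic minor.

Eb minor

Triads of F minor (harmonic minor): F minor (i), G diminished (ii°), Ab augmented (III+), Bb minor (iv), C major (V), Db major (VI), E diminished (vii°).
F# minor (natural minor) shares 0: none.
Eb minor (natural minor) shares 2: Bbm, Db.
C major shares 1: C.
The most common triads (2) are shared with Eb minor.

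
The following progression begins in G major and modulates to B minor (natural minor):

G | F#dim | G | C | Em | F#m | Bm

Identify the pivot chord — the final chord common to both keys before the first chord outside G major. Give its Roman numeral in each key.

Em — vi in G major, iv in B minor

Chords diatonic to G major: G, Am, Bm, C, D, Em, F#dim.
Reading the progression, the first chord not in that set is F#m, so the modulation leaves G major there.
The chord immediately before F#m is Em, which is diatonic to both keys: vi in G major and iv in B minor.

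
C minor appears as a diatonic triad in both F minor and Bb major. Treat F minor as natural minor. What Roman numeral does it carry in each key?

The scale of F minor (natural minor) is F G Ab Bb C Db Eb; C is degree 5, and the triad built there (C-Eb-G) is minor, so it is v.
The scale of Bb major is Bb C D Eb F G A; C is degree 2, and the triad built there (C-Eb-G) is minor, so it is ii.

v in F minor; ii in Bb major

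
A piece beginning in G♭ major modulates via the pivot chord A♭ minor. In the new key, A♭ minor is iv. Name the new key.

E♭ minor

The numeral iv denotes a minor triad on scale degree 4. With A♭ on degree 4, the tonic of the new key is E♭.
Degree 4 carries a minor triad in minor keys, so the destination is E♭ minor.
Check: the diatonic triads of E♭ minor (natural minor) are E♭m (i), Fdim (ii°), G♭ (III), A♭m (iv), B♭m (v), C♭ (VI), D♭ (VII) — A♭ minor is indeed iv.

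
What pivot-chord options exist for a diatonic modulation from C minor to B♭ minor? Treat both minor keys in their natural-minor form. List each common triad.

Triads in C minor (natural minor): Cm (i), Ddim (ii°), E♭ (III), Fm (iv), Gm (v), A♭ (VI), B♭ (VII).
Triads in B♭ minor (natural minor): B♭m (i), Cdim (ii°), D♭ (III), E♭m (iv), Fm (v), G♭ (VI), A♭ (VII).
Shared triads with their functions: Fm (iv in C minor, v in B♭ minor); A♭ (VI in C minor, VII in B♭ minor).

Fm, A♭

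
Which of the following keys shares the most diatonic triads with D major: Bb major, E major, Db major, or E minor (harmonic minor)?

E major

Triads of D major: D major (I), E minor (ii), F# minor (iii), G major (IV), A major (V), B minor (vi), C# diminished (vii°).
Bb major shares 0: none.
E major shares 2: F#m, A.
Db major shares 0: none.
E minor (harmonic minor) shares 1: Em.
The most common triads (2) are shared with E major.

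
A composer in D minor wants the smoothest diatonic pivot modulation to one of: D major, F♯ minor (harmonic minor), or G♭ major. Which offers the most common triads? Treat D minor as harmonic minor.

D major

Triads of D minor (harmonic minor): D minor (i), E diminished (ii°), F augmented (III+), G minor (iv), A major (V), B♭ major (VI), C♯ diminished (vii°).
D major shares 2: A, C♯dim.
F♯ minor (harmonic minor) shares 0: none.
G♭ major shares 0: none.
The most common triads (2) are shared with D major.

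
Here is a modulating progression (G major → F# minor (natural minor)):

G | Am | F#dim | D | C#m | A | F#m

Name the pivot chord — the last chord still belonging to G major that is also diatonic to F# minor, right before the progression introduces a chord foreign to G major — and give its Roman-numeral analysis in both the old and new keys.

D — V in G major, VI in F# minor

Chords diatonic to G major: G, Am, Bm, C, D, Em, F#dim.
Reading the progression, the first chord not in that set is C#m, so the modulation leaves G major there.
The chord immediately before C#m is D, which is diatonic to both keys: V in G major and VI in F# minor.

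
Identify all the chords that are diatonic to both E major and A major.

E, F#m, A, C#m

Triads in E major: E major (I), F# minor (ii), G# minor (iii), A major (IV), B major (V), C# minor (vi), D# diminished (vii°).
Triads in A major: A major (I), B minor (ii), C# minor (iii), D major (IV), E major (V), F# minor (vi), G# diminished (vii°).
Shared triads with their functions: E major (I in E major, V in A major); F# minor (ii in E major, vi in A major); A major (IV in E major, I in A major); C# minor (vi in E major, iii in A major).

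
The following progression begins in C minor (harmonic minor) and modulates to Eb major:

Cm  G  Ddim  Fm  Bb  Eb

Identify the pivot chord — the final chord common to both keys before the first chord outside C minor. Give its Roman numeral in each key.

Fm — iv in C minor, ii in Eb major

Chords diatonic to C minor: Cm, Ddim, Ebaug, Fm, G, Ab, Bdim.
Reading the progression, the first chord not in that set is Bb, so the modulation leaves C minor there.
The chord immediately before Bb is Fm, which is diatonic to both keys: iv in C minor and ii in Eb major.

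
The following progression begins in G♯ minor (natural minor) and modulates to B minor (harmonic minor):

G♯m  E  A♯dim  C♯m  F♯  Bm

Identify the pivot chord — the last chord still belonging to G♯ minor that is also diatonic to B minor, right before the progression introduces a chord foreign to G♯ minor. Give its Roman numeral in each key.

F♯ — VII in G♯ minor, V in B minor

Chords diatonic to G♯ minor: G♯m, A♯dim, B, C♯m, D♯m, E, F♯.
Reading the progression, the first chord not in that set is Bm, so the modulation leaves G♯ minor there.
The chord immediately before Bm is F♯, which is diatonic to both keys: VII in G♯ minor and V in B minor.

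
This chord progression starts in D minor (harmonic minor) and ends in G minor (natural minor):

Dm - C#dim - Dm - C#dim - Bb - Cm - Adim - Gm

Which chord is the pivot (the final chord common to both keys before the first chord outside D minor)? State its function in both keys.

Chords diatonic to D minor: Dm, Edim, Faug, Gm, A, Bb, C#dim.
Reading the progression, the first chord not in that set is Cm, so the modulation leaves D minor there.
The chord immediately before Cm is Bb, which is diatonic to both keys: VI in D minor and III in G minor.

Bb — VI in D minor, III in G minor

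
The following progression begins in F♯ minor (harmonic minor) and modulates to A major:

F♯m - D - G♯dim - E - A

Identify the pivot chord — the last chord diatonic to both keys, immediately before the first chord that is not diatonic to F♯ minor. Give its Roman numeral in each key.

G♯dim — ii° in F♯ minor, vii° in A major

Chords diatonic to F♯ minor: F♯m, G♯dim, Aaug, Bm, C♯, D, E♯dim.
Reading the progression, the first chord not in that set is E, so the modulation leaves F♯ minor there.
The chord immediately before E is G♯dim, which is diatonic to both keys: ii° in F♯ minor and vii° in A major.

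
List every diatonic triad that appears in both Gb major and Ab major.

Triads in Gb major: Gb (I), Abm (ii), Bbm (iii), Cb (IV), Db (V), Ebm (vi), Fdim (vii°).
Triads in Ab major: Ab (I), Bbm (ii), Cm (iii), Db (IV), Eb (V), Fm (vi), Gdim (vii°).
Shared triads with their functions: Bbm (iii in Gb major, ii in Ab major); Db (V in Gb major, IV in Ab major).

Bbm, Db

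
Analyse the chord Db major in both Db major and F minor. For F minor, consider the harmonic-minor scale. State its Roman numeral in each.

The scale of Db major is Db Eb F Gb Ab Bb C; Db is degree 1, and the triad built there (Db-F-Ab) is major, so it is I.
The scale of F minor (harmonic minor) is F G Ab Bb C Db E; Db is degree 6, and the triad built there (Db-F-Ab) is major, so it is VI.

I in Db major; VI in F minor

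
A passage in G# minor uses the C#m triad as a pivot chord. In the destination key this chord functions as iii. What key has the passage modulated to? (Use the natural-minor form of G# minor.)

A major

The numeral iii denotes a minor triad on scale degree 3. With C# on degree 3, the tonic of the new key is A.
Degree 3 carries a minor triad in major keys, so the destination is A major.
Check: the diatonic triads of A major are A (I), Bm (ii), C#m (iii), D (IV), E (V), F#m (vi), G#dim (vii°) — C#m is indeed iii.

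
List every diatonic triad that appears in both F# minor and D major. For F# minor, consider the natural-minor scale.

F#m, A, Bm, D

Triads in F# minor (natural minor): F#m (i), G#dim (ii°), A (III), Bm (iv), C#m (v), D (VI), E (VII).
Triads in D major: D (I), Em (ii), F#m (iii), G (IV), A (V), Bm (vi), C#dim (vii°).
Shared triads with their functions: F#m (i in F# minor, iii in D major); A (III in F# minor, V in D major); Bm (iv in F# minor, vi in D major); D (VI in F# minor, I in D major).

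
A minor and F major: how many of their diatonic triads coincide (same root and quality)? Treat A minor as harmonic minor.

3

Diatonic triads of A minor (harmonic minor): Am (i), Bdim (ii°), Caug (III+), Dm (iv), E (V), F (VI), G♯dim (vii°).
Diatonic triads of F major: F (I), Gm (ii), Am (iii), B♭ (IV), C (V), Dm (vi), Edim (vii°).
Matching root and quality in both lists: Am, Dm, F.
That gives 3 common triads.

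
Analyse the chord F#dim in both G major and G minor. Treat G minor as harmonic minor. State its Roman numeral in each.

vii° in G major; vii° in G minor

The scale of G major is G A B C D E F#; F# is degree 7, and the triad built there (F#-A-C) is diminished, so it is vii°.
The scale of G minor (harmonic minor) is G A Bb C D Eb F#; F# is degree 7, and the triad built there (F#-A-C) is diminished, so it is vii°.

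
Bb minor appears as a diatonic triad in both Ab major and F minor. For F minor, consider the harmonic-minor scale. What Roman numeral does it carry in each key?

ii in Ab major; iv in F minor

The scale of Ab major is Ab Bb C Db Eb F G; Bb is degree 2, and the triad built there (Bb-Db-F) is minor, so it is ii.
The scale of F minor (harmonic minor) is F G Ab Bb C Db E; Bb is degree 4, and the triad built there (Bb-Db-F) is minor, so it is iv.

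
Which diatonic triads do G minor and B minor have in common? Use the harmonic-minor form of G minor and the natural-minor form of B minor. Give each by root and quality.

D

Triads in G minor (harmonic minor): G minor (i), A diminished (ii°), Bb augmented (III+), C minor (iv), D major (V), Eb major (VI), F# diminished (vii°).
Triads in B minor (natural minor): B minor (i), C# diminished (ii°), D major (III), E minor (iv), F# minor (v), G major (VI), A major (VII).
Shared triads with their functions: D major (V in G minor, III in B minor).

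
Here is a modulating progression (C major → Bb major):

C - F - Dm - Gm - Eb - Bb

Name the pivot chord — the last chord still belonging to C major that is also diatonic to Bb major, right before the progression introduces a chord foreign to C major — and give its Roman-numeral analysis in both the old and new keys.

Chords diatonic to C major: C, Dm, Em, F, G, Am, Bdim.
Reading the progression, the first chord not in that set is Gm, so the modulation leaves C major there.
The chord immediately before Gm is Dm, which is diatonic to both keys: ii in C major and iii in Bb major.

Dm — ii in C major, iii in Bb major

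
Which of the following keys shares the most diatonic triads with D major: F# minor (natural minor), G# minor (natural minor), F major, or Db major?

Triads of D major: D major (I), E minor (ii), F# minor (iii), G major (IV), A major (V), B minor (vi), C# diminished (vii°).
F# minor (natural minor) shares 4: D, F#m, A, Bm.
G# minor (natural minor) shares 0: none.
F major shares 0: none.
Db major shares 0: none.
The most common triads (4) are shared with F# minor.

F# minor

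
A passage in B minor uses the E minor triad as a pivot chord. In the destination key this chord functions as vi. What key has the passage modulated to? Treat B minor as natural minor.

G major

The numeral vi denotes a minor triad on scale degree 6. With E on degree 6, the tonic of the new key is G.
Degree 6 carries a minor triad in major keys, so the destination is G major.
Check: the diatonic triads of G major are G (I), Am (ii), Bm (iii), C (IV), D (V), Em (vi), F♯dim (vii°) — E minor is indeed vi.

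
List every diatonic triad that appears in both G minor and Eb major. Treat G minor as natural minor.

Triads in G minor (natural minor): Gm (i), Adim (ii°), Bb (III), Cm (iv), Dm (v), Eb (VI), F (VII).
Triads in Eb major: Eb (I), Fm (ii), Gm (iii), Ab (IV), Bb (V), Cm (vi), Ddim (vii°).
Shared triads with their functions: Gm (i in G minor, iii in Eb major); Bb (III in G minor, V in Eb major); Cm (iv in G minor, vi in Eb major); Eb (VI in G minor, I in Eb major).

Gm, Bb, Cm, Eb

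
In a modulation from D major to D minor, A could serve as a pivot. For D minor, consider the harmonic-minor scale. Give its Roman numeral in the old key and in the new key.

The scale of D major is D E F# G A B C#; A is degree 5, and the triad built there (A-C#-E) is major, so it is V.
The scale of D minor (harmonic minor) is D E F G A Bb C#; A is degree 5, and the triad built there (A-C#-E) is major, so it is V.

V in D major; V in D minor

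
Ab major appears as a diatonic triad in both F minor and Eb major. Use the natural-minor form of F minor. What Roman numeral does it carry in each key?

The scale of F minor (natural minor) is F G Ab Bb C Db Eb; Ab is degree 3, and the triad built there (Ab-C-Eb) is major, so it is III.
The scale of Eb major is Eb F G Ab Bb C D; Ab is degree 4, and the triad built there (Ab-C-Eb) is major, so it is IV.

III in F minor; IV in Eb major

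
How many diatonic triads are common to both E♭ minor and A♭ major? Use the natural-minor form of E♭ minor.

2

Diatonic triads of E♭ minor (natural minor): E♭m (i), Fdim (ii°), G♭ (III), A♭m (iv), B♭m (v), C♭ (VI), D♭ (VII).
Diatonic triads of A♭ major: A♭ (I), B♭m (ii), Cm (iii), D♭ (IV), E♭ (V), Fm (vi), Gdim (vii°).
Matching root and quality in both lists: B♭m, D♭.
That gives 2 common triads.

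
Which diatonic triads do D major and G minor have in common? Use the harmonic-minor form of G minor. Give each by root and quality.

D

Triads in D major: D (I), Em (ii), F♯m (iii), G (IV), A (V), Bm (vi), C♯dim (vii°).
Triads in G minor (harmonic minor): Gm (i), Adim (ii°), B♭aug (III+), Cm (iv), D (V), E♭ (VI), F♯dim (vii°).
Shared triads with their functions: D (I in D major, V in G minor).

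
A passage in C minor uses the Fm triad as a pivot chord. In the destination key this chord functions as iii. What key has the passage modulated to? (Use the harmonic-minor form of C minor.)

Db major

The numeral iii denotes a minor triad on scale degree 3. With F on degree 3, the tonic of the new key is Db.
Degree 3 carries a minor triad in major keys, so the destination is Db major.
Check: the diatonic triads of Db major are Db (I), Ebm (ii), Fm (iii), Gb (IV), Ab (V), Bbm (vi), Cdim (vii°) — Fm is indeed iii.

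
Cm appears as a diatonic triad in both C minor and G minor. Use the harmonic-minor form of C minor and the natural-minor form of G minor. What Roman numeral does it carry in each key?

The scale of C minor (harmonic minor) is C D Eb F G Ab B; C is degree 1, and the triad built there (C-Eb-G) is minor, so it is i.
The scale of G minor (natural minor) is G A Bb C D Eb F; C is degree 4, and the triad built there (C-Eb-G) is minor, so it is iv.

i in C minor; iv in G minor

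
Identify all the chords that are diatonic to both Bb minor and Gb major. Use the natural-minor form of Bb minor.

Bbm, Db, Ebm, Gb

Triads in Bb minor (natural minor): Bbm (i), Cdim (ii°), Db (III), Ebm (iv), Fm (v), Gb (VI), Ab (VII).
Triads in Gb major: Gb (I), Abm (ii), Bbm (iii), Cb (IV), Db (V), Ebm (vi), Fdim (vii°).
Shared triads with their functions: Bbm (i in Bb minor, iii in Gb major); Db (III in Bb minor, V in Gb major); Ebm (iv in Bb minor, vi in Gb major); Gb (VI in Bb minor, I in Gb major).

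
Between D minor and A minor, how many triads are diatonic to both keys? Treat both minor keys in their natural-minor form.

Diatonic triads of D minor (natural minor): Dm (i), Edim (ii°), F (III), Gm (iv), Am (v), Bb (VI), C (VII).
Diatonic triads of A minor (natural minor): Am (i), Bdim (ii°), C (III), Dm (iv), Em (v), F (VI), G (VII).
Matching root and quality in both lists: Dm, F, Am, C.
That gives 4 common triads.

4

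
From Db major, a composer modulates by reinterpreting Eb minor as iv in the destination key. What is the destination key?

Bb minor

The numeral iv denotes a minor triad on scale degree 4. With Eb on degree 4, the tonic of the new key is Bb.
Degree 4 carries a minor triad in minor keys, so the destination is Bb minor.
Check: the diatonic triads of Bb minor (natural minor) are Bbm (i), Cdim (ii°), Db (III), Ebm (iv), Fm (v), Gb (VI), Ab (VII) — Eb minor is indeed iv.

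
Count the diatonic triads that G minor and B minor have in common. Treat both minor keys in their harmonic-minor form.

Diatonic triads of G minor (harmonic minor): Gm (i), Adim (ii°), Bbaug (III+), Cm (iv), D (V), Eb (VI), F#dim (vii°).
Diatonic triads of B minor (harmonic minor): Bm (i), C#dim (ii°), Daug (III+), Em (iv), F# (V), G (VI), A#dim (vii°).
No triad has the same root and quality in both keys.

0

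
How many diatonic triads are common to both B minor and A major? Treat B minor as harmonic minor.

1

Diatonic triads of B minor (harmonic minor): Bm (i), C#dim (ii°), Daug (III+), Em (iv), F# (V), G (VI), A#dim (vii°).
Diatonic triads of A major: A (I), Bm (ii), C#m (iii), D (IV), E (V), F#m (vi), G#dim (vii°).
Matching root and quality in both lists: Bm.
That gives 1 common triad.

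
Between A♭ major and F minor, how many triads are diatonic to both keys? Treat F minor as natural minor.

7

Diatonic triads of A♭ major: A♭ (I), B♭m (ii), Cm (iii), D♭ (IV), E♭ (V), Fm (vi), Gdim (vii°).
Diatonic triads of F minor (natural minor): Fm (i), Gdim (ii°), A♭ (III), B♭m (iv), Cm (v), D♭ (VI), E♭ (VII).
Matching root and quality in both lists: A♭, B♭m, Cm, D♭, E♭, Fm, Gdim.
That gives 7 common triads.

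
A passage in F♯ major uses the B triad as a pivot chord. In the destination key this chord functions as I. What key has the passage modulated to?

The numeral I denotes a major triad on scale degree 1. With B on degree 1, the tonic of the new key is B.
Degree 1 carries a major triad in major keys, so the destination is B major.
Check: the diatonic triads of B major are B (I), C♯m (ii), D♯m (iii), E (IV), F♯ (V), G♯m (vi), A♯dim (vii°) — B is indeed I.

B major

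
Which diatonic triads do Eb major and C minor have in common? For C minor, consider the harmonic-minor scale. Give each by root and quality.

Fm, Ab, Cm, Ddim

Triads in Eb major: Eb (I), Fm (ii), Gm (iii), Ab (IV), Bb (V), Cm (vi), Ddim (vii°).
Triads in C minor (harmonic minor): Cm (i), Ddim (ii°), Ebaug (III+), Fm (iv), G (V), Ab (VI), Bdim (vii°).
Shared triads with their functions: Fm (ii in Eb major, iv in C minor); Ab (IV in Eb major, VI in C minor); Cm (vi in Eb major, i in C minor); Ddim (vii° in Eb major, ii° in C minor).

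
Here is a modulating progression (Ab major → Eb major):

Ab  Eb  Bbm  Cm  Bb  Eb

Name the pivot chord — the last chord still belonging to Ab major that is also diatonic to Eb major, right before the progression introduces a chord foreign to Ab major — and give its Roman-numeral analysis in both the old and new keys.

Cm — iii in Ab major, vi in Eb major

Chords diatonic to Ab major: Ab, Bbm, Cm, Db, Eb, Fm, Gdim.
Reading the progression, the first chord not in that set is Bb, so the modulation leaves Ab major there.
The chord immediately before Bb is Cm, which is diatonic to both keys: iii in Ab major and vi in Eb major.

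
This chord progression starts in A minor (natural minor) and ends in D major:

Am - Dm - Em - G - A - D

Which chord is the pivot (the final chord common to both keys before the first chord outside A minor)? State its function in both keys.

Chords diatonic to A minor: Am, Bdim, C, Dm, Em, F, G.
Reading the progression, the first chord not in that set is A, so the modulation leaves A minor there.
The chord immediately before A is G, which is diatonic to both keys: VII in A minor and IV in D major.

G — VII in A minor, IV in D major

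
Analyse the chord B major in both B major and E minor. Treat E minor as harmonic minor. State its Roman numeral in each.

The scale of B major is B C# D# E F# G# A#; B is degree 1, and the triad built there (B-D#-F#) is major, so it is I.
The scale of E minor (harmonic minor) is E F# G A B C D#; B is degree 5, and the triad built there (B-D#-F#) is major, so it is V.

I in B major; V in E minor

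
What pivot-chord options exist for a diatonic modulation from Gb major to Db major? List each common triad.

Gb, Bbm, Db, Ebm

Triads in Gb major: Gb major (I), Ab minor (ii), Bb minor (iii), Cb major (IV), Db major (V), Eb minor (vi), F diminished (vii°).
Triads in Db major: Db major (I), Eb minor (ii), F minor (iii), Gb major (IV), Ab major (V), Bb minor (vi), C diminished (vii°).
Shared triads with their functions: Gb major (I in Gb major, IV in Db major); Bb minor (iii in Gb major, vi in Db major); Db major (V in Gb major, I in Db major); Eb minor (vi in Gb major, ii in Db major).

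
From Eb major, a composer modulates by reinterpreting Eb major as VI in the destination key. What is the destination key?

G minor

The numeral VI denotes a major triad on scale degree 6. With Eb on degree 6, the tonic of the new key is G.
Degree 6 carries a major triad in minor keys, so the destination is G minor.
Check: the diatonic triads of G minor (natural minor) are Gm (i), Adim (ii°), Bb (III), Cm (iv), Dm (v), Eb (VI), F (VII) — Eb major is indeed VI.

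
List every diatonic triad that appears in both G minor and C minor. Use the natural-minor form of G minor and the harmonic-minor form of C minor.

Cm

Triads in G minor (natural minor): Gm (i), Adim (ii°), Bb (III), Cm (iv), Dm (v), Eb (VI), F (VII).
Triads in C minor (harmonic minor): Cm (i), Ddim (ii°), Ebaug (III+), Fm (iv), G (V), Ab (VI), Bdim (vii°).
Shared triads with their functions: Cm (iv in G minor, i in C minor).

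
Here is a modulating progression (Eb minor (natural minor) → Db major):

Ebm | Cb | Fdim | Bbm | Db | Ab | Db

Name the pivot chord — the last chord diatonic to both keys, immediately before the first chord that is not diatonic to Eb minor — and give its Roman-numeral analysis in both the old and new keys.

Db — VII in Eb minor, I in Db major

Chords diatonic to Eb minor: Ebm, Fdim, Gb, Abm, Bbm, Cb, Db.
Reading the progression, the first chord not in that set is Ab, so the modulation leaves Eb minor there.
The chord immediately before Ab is Db, which is diatonic to both keys: VII in Eb minor and I in Db major.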